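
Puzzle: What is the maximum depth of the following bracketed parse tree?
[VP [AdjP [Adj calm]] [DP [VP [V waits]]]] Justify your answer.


Count bracket nesting levels:
'[' at pos 0: depth = 1
'[' at pos 4: depth = 2
'[' at pos 10: depth = 3
'[' at pos 22: depth = 2
'[' at pos 26: depth = 3
'[' at pos 30: depth = 4
Maximum depth reached: 4

4


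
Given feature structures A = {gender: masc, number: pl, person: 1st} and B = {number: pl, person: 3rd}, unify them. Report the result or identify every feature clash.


Compare features:
gender: A=masc vs B=_ -> unified: masc
number: A=pl vs B=pl -> unified: pl
person: A=1st vs B=3rd -> CLASH
Clash detected on feature 'person' (1st vs 3rd); unification fails.

CLASH on 'person' (1st vs 3rd)


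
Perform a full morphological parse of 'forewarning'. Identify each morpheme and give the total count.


Step 1: Identify prefix: 'fore' (meaning: before/front)
Step 2: Identify root: 'warn'
Step 3: Identify suffix(es): 'ing'
Decomposition: fore- (prefix: before/front) + warn (root) + -ing (suffix: ongoing action)
Total morphemes: 3

3 morphemes (fore- (prefix: before/front) + warn (root) + -ing (suffix: ongoing action))


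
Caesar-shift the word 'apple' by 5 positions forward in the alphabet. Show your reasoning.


Shift each letter by 5: a -> f, p -> u, p -> u, l -> q, e -> j. Result: 'fuuqj'.

fuuqj


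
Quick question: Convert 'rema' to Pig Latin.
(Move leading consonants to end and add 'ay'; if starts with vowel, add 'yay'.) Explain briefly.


'rema': move consonant cluster 'r' to end and add 'ay': 'emaray'.

emaray


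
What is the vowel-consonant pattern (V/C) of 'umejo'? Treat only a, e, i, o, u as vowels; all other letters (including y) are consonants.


Letter mapping: u = V, m = C, e = V, j = C, o = V.

VCVCV


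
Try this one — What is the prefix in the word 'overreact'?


The word 'overreact' = 'over' (prefix) + 'react' (root). The prefix is 'over'.

over


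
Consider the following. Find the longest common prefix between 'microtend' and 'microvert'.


Compare from the start: 5 characters match: 'micro'. Mismatch at position 6: 't' vs 'v'.

micro


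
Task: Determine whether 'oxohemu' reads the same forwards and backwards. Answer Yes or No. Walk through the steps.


Forward: 'oxohemu'
Reversed: 'umehoxo'
They differ.

No


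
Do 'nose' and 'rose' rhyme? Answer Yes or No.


Rime (stressed vowel + following sounds) of 'nose': -ose = /oʊz/
Rime of 'rose': -ose = /oʊz/
/oʊz/ and /oʊz/ are the same ending sound, so the words rhyme.

Yes


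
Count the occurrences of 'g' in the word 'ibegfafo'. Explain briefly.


Letter 'g' in 'ibegfafo': found at position(s) 4 = 1 occurrence(s).

1


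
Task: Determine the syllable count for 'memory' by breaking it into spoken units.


Break 'memory' into syllables: mem-o-ry -> mem | o | ry = 3 syllables

3 syllables


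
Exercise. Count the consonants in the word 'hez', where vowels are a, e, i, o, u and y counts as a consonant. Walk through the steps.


Consonants in 'hez': h, z = 2 consonants.

2


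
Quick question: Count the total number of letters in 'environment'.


Spell out 'environment' and number each letter: e(1), n(2), v(3), i(4), r(5), o(6), n(7), m(8), e(9), n(10), t(11). Total: 11 letters.

11


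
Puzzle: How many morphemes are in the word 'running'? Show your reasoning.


Decomposition: run (root) + -ing (suffix) = 2 morpheme(s)

2 morphemes


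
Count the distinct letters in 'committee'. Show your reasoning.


Unique letters in 'committee': {c, e, i, m, o, t} = 6 distinct letters.

6


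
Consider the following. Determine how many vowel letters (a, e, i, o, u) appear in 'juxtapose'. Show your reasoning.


Vowels in 'juxtapose': u, a, o, e = 4 vowels.

4


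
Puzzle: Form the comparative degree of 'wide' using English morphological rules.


Apply comparative formation (ends in e: add -r): 'wide' -> 'wider'.

wider


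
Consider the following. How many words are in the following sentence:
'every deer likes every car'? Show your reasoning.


Split into words: every | deer | likes | every | car = 5 words.

5


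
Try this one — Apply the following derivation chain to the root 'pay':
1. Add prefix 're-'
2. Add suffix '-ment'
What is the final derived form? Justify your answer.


Step 1: Add prefix 're-' to 'pay' = 'repay'
Step 2: Add suffix '-ment' to 'repay' = 'repayment'

repayment


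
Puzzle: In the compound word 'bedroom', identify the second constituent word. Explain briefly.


Split 'bedroom' into 'bed' + 'room'. The second part is 'room'.

room


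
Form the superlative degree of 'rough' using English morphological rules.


Apply superlative formation (add -est): 'rough' -> 'roughest'.

roughest


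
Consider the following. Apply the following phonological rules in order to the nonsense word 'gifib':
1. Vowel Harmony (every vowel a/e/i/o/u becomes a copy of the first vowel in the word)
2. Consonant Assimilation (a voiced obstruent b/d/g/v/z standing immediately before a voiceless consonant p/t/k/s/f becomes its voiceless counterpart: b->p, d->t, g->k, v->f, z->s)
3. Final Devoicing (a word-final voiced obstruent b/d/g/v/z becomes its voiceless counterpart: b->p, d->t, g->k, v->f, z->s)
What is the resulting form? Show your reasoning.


Starting form: 'gifib'
Rule 1: Vowel Harmony: all vowels already match. No change.
Rule 2: Consonant Assimilation: no voiced obstruent (b/d/g/v/z) stands immediately before a voiceless consonant (p/t/k/s/f). No change.
Rule 3: Final Devoicing: word-final voiced obstruent 'b' becomes voiceless 'p'. 'gifib' -> 'gifip'
Final form: 'gifip'

gifip


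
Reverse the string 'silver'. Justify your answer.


Reverse 'silver' character by character: 'revlis'.

revlis


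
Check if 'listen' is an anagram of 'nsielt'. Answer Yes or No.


Sorted letters of 'listen': 'eilnst'
Sorted letters of 'nsielt': 'eilnst'
They match.

Yes


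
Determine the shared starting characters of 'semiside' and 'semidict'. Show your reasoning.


Compare from the start: 4 characters match: 'semi'. Mismatch at position 5: 's' vs 'd'.

semi


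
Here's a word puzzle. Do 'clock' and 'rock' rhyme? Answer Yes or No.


Rime (stressed vowel + following sounds) of 'clock': -ock = /ɒk/
Rime of 'rock': -ock = /ɒk/
/ɒk/ and /ɒk/ are the same ending sound, so the words rhyme.

Yes


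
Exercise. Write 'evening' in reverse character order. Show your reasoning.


Reverse 'evening' character by character: 'gnineve'.

gnineve


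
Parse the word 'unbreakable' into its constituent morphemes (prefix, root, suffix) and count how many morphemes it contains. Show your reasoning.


Step 1: Identify prefix: 'un' (meaning: not/reverse)
Step 2: Identify root: 'break'
Step 3: Identify suffix(es): 'able'
Decomposition: un- (prefix: not/reverse) + break (root) + -able (suffix: capable of)
Total morphemes: 3

3 morphemes (un- (prefix: not/reverse) + break (root) + -able (suffix: capable of))


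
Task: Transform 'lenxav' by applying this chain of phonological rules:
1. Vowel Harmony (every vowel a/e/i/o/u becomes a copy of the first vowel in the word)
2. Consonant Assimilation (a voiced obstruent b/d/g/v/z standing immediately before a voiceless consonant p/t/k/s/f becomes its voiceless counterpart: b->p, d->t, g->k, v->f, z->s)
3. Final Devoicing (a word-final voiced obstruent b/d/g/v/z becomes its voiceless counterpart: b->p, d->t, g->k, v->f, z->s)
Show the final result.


Starting form: 'lenxav'
Rule 1: Vowel Harmony: all vowels become 'e' (matching first vowel). 'lenxav' -> 'lenxev'
Rule 2: Consonant Assimilation: no voiced obstruent (b/d/g/v/z) stands immediately before a voiceless consonant (p/t/k/s/f). No change.
Rule 3: Final Devoicing: word-final voiced obstruent 'v' becomes voiceless 'f'. 'lenxev' -> 'lenxef'
Final form: 'lenxef'

lenxef


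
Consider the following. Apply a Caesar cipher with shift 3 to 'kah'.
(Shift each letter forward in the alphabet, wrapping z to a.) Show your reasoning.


Shift each letter by 3: k -> n, a -> d, h -> k. Result: 'ndk'.

ndk


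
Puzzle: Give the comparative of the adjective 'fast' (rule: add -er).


Apply comparative formation (add -er): 'fast' -> 'faster'.

faster


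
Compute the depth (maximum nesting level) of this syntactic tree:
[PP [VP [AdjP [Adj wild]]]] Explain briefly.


Count bracket nesting levels:
'[' at pos 0: depth = 1
'[' at pos 4: depth = 2
'[' at pos 8: depth = 3
'[' at pos 14: depth = 4
Maximum depth reached: 4

4


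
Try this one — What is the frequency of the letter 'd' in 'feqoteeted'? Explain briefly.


Letter 'd' in 'feqoteeted': found at position(s) 10 = 1 occurrence(s).

1


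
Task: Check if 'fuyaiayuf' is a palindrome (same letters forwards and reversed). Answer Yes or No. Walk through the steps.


Forward: 'fuyaiayuf'
Reversed: 'fuyaiayuf'
They are identical.

Yes


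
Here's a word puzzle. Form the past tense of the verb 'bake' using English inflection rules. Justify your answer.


Apply rule: Add -d (word ends in -e). 'bake' becomes 'baked'.

baked


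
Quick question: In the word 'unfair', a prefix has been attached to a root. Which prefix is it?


The word 'unfair' = 'un' (prefix) + 'fair' (root). The prefix is 'un'.

un


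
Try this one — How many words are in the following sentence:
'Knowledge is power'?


Split into words: Knowledge | is | power = 3 words.

3


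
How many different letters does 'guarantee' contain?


Unique letters in 'guarantee': {a, e, g, n, r, t, u} = 7 distinct letters.

7


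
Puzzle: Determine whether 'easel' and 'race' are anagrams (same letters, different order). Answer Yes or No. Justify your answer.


Sorted letters of 'easel': 'aeels'
Sorted letters of 'race': 'acer'
They do not match.

No


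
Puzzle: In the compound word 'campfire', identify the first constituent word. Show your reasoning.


Split 'campfire' into 'camp' + 'fire'. The first part is 'camp'.

camp


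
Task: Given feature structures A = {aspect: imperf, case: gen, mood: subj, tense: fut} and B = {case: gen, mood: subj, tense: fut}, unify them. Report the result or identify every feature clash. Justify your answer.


Compare features:
aspect: A=imperf vs B=_ -> unified: imperf
case: A=gen vs B=gen -> unified: gen
mood: A=subj vs B=subj -> unified: subj
tense: A=fut vs B=fut -> unified: fut
No clashes found.

Unified: {aspect: imperf, case: gen, mood: subj, tense: fut}


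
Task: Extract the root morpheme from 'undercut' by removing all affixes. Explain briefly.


Remove prefix 'under' from 'undercut' to get root 'cut'.

cut


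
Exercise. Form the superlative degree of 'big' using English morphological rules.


Apply superlative formation (double final consonant, add -est): 'big' -> 'biggest'.

biggest


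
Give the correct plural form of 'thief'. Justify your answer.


Apply rule: Change -f to -ves. 'thief' becomes 'thieves'.

thieves


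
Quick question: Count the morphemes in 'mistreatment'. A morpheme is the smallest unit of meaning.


Decomposition: mis- (prefix) + treat (root) + -ment (suffix) = 3 morpheme(s)

3 morphemes


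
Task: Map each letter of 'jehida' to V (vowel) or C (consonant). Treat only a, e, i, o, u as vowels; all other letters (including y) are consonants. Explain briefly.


Letter mapping: j = C, e = V, h = C, i = V, d = C, a = V.

CVCVCV


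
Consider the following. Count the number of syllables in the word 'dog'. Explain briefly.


Break 'dog' into syllables: dog -> dog = 1 syllable

1 syllable


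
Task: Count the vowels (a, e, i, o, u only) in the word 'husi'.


Vowels in 'husi': u, i = 2 vowels.

2


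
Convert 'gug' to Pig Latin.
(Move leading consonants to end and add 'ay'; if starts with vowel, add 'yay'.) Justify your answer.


'gug': move consonant cluster 'g' to end and add 'ay': 'uggay'.

uggay


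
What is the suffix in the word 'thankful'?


The word 'thankful' = 'thank' (root) + '-ful' (suffix). The suffix is '-ful'.

ful


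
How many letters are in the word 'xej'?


Spell out 'xej' and number each letter: x(1), e(2), j(3). Total: 3 letters.

3


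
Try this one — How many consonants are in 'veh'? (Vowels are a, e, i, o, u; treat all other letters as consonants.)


Consonants in 'veh': v, h = 2 consonants.

2


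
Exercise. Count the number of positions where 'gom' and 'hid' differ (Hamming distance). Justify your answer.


Alignment:
Position 1: 'g' vs 'h' = DIFFER
Position 2: 'o' vs 'i' = DIFFER
Position 3: 'm' vs 'd' = DIFFER
Total differences: 3

3


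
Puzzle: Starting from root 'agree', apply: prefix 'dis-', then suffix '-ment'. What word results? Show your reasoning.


Step 1: Add prefix 'dis-' to 'agree' = 'disagree'
Step 2: Add suffix '-ment' to 'disagree' = 'disagreement'

disagreement


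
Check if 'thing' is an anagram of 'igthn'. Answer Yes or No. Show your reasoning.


Sorted letters of 'thing': 'ghint'
Sorted letters of 'igthn': 'ghint'
They match.

Yes


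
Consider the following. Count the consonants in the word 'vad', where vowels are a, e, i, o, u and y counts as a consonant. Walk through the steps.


Consonants in 'vad': v, d = 2 consonants.

2


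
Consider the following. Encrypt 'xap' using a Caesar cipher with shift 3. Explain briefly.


Shift each letter by 3: x -> a, a -> d, p -> s. Result: 'ads'.

ads


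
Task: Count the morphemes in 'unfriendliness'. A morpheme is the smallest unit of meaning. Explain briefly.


Decomposition: un- (prefix) + friend (root) + -ly (suffix) + -ness (suffix) = 4 morpheme(s)

4 morphemes


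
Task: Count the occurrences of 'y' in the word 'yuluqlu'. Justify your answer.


Letter 'y' in 'yuluqlu': found at position(s) 1 = 1 occurrence(s).

1


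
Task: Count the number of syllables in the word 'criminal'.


Break 'criminal' into syllables: crim-i-nal -> crim | i | nal = 3 syllables

3 syllables


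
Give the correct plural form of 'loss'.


Apply rule: Add -es (sibilant/fricative ending). 'loss' becomes 'losses'.

losses


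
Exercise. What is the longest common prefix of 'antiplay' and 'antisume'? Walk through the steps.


Compare from the start: 4 characters match: 'anti'. Mismatch at position 5: 'p' vs 's'.

anti


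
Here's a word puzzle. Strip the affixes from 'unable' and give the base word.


Remove prefix 'un' from 'unable' to get root 'able'.

able


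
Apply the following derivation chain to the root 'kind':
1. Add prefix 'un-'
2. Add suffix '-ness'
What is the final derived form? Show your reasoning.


Step 1: Add prefix 'un-' to 'kind' = 'unkind'
Step 2: Add suffix '-ness' to 'unkind' = 'unkindness'

unkindness


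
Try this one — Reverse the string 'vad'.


Reverse 'vad' character by character: 'dav'.

dav


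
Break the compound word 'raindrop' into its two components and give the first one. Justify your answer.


Split 'raindrop' into 'rain' + 'drop'. The first part is 'rain'.

rain


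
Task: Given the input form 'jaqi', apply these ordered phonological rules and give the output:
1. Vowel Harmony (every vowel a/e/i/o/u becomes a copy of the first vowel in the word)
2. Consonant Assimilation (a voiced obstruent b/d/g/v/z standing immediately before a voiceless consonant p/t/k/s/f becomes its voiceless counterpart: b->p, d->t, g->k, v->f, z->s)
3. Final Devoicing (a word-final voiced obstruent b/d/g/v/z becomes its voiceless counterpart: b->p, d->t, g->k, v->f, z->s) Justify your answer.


Starting form: 'jaqi'
Rule 1: Vowel Harmony: all vowels become 'a' (matching first vowel). 'jaqi' -> 'jaqa'
Rule 2: Consonant Assimilation: no voiced obstruent (b/d/g/v/z) stands immediately before a voiceless consonant (p/t/k/s/f). No change.
Rule 3: Final Devoicing: the word ends in the vowel 'a', not a consonant. No change.
Final form: 'jaqa'

jaqa


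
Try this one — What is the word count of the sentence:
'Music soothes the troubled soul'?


Split into words: Music | soothes | the | troubled | soul = 5 words.

5


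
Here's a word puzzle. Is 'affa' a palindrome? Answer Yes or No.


Forward: 'affa'
Reversed: 'affa'
They are identical.

Yes


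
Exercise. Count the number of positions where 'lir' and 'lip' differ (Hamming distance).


Alignment:
Position 1: 'l' vs 'l' = match
Position 2: 'i' vs 'i' = match
Position 3: 'r' vs 'p' = DIFFER
Total differences: 1

1


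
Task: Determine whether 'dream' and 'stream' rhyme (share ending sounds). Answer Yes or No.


Rime (stressed vowel + following sounds) of 'dream': -eam = /iːm/
Rime of 'stream': -eam = /iːm/
/iːm/ and /iːm/ are the same ending sound, so the words rhyme.

Yes


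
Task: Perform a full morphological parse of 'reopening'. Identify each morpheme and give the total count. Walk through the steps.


Step 1: Identify prefix: 're' (meaning: again)
Step 2: Identify root: 'open'
Step 3: Identify suffix(es): 'ing'
Decomposition: re- (prefix: again) + open (root) + -ing (suffix: ongoing action)
Total morphemes: 3

3 morphemes (re- (prefix: again) + open (root) + -ing (suffix: ongoing action))


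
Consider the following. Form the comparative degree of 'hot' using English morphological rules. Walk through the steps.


Apply comparative formation (double final consonant, add -er): 'hot' -> 'hotter'.

hotter


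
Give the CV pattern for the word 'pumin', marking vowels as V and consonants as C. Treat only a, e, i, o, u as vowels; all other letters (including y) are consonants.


Letter mapping: p = C, u = V, m = C, i = V, n = C.

CVCVC


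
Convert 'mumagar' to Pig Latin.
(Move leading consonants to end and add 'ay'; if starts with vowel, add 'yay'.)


'mumagar': move consonant cluster 'm' to end and add 'ay': 'umagarmay'.

umagarmay


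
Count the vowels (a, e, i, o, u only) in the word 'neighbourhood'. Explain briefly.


Vowels in 'neighbourhood': e, i, o, u, o, o = 6 vowels.

6


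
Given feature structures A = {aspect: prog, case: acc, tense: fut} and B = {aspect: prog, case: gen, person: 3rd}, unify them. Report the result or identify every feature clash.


Compare features:
aspect: A=prog vs B=prog -> unified: prog
case: A=acc vs B=gen -> CLASH
person: A=_ vs B=3rd -> unified: 3rd
tense: A=fut vs B=_ -> unified: fut
Clash detected on feature 'case' (acc vs gen); unification fails.

CLASH on 'case' (acc vs gen)


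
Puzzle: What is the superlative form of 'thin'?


Apply superlative formation (double final consonant, add -est): 'thin' -> 'thinnest'.

thinnest


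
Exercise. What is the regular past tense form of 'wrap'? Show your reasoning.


Apply rule: Double final consonant and add -ed. 'wrap' becomes 'wrapped'.

wrapped


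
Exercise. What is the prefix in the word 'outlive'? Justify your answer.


The word 'outlive' = 'out' (prefix) + 'live' (root). The prefix is 'out'.

out


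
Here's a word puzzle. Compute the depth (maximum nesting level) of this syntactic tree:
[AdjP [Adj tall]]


Count bracket nesting levels:
'[' at pos 0: depth = 1
'[' at pos 6: depth = 2
Maximum depth reached: 2

2


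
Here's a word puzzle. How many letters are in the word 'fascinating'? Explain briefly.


Spell out 'fascinating' and number each letter: f(1), a(2), s(3), c(4), i(5), n(6), a(7), t(8), i(9), n(10), g(11). Total: 11 letters.

11


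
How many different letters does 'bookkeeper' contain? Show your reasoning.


Unique letters in 'bookkeeper': {b, e, k, o, p, r} = 6 distinct letters.

6


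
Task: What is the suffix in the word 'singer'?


The word 'singer' = 'sing' (root) + '-er' (suffix). The suffix is '-er'.

er


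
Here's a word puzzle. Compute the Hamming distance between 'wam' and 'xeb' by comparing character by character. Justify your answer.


Alignment:
Position 1: 'w' vs 'x' = DIFFER
Position 2: 'a' vs 'e' = DIFFER
Position 3: 'm' vs 'b' = DIFFER
Total differences: 3

3


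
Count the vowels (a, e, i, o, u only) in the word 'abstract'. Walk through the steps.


Vowels in 'abstract': a, a = 2 vowels.

2


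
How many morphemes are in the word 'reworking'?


Decomposition: re- (prefix) + work (root) + -ing (suffix) = 3 morpheme(s)

3 morphemes


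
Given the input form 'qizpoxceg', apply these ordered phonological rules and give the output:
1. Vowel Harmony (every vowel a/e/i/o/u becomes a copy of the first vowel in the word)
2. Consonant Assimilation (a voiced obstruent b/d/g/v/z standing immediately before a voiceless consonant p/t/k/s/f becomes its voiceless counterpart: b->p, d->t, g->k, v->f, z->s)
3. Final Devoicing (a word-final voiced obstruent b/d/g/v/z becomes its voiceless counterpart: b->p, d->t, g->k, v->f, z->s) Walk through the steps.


Starting form: 'qizpoxceg'
Rule 1: Vowel Harmony: all vowels become 'i' (matching first vowel). 'qizpoxceg' -> 'qizpixcig'
Rule 2: Consonant Assimilation: voiced obstruent before voiceless consonant becomes voiceless ('zp' -> 'sp'). 'qizpixcig' -> 'qispixcig'
Rule 3: Final Devoicing: word-final voiced obstruent 'g' becomes voiceless 'k'. 'qispixcig' -> 'qispixcik'
Final form: 'qispixcik'

qispixcik


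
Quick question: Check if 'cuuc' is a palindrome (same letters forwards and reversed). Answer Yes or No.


Forward: 'cuuc'
Reversed: 'cuuc'
They are identical.

Yes


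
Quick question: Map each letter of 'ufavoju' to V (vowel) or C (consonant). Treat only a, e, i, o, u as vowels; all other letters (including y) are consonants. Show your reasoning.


Letter mapping: u = V, f = C, a = V, v = C, o = V, j = C, u = V.

VCVCVCV


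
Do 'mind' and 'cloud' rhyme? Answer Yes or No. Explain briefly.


Rime (stressed vowel + following sounds) of 'mind': -ind = /aɪnd/
Rime of 'cloud': -oud = /aʊd/
/aɪnd/ and /aʊd/ are different ending sounds, so the words do not rhyme.

No


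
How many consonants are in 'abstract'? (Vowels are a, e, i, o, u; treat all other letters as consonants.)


Consonants in 'abstract': b, s, t, r, c, t = 6 consonants.

6


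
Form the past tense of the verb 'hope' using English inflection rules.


Apply rule: Add -d (word ends in -e). 'hope' becomes 'hoped'.

hoped


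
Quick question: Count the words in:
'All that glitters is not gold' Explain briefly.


Split into words: All | that | glitters | is | not | gold = 6 words.

6


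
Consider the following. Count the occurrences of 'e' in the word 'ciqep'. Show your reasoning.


Letter 'e' in 'ciqep': found at position(s) 4 = 1 occurrence(s).

1


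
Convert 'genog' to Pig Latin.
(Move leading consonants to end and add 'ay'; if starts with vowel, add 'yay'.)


'genog': move consonant cluster 'g' to end and add 'ay': 'enoggay'.

enoggay


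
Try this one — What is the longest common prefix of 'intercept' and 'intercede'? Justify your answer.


Compare from the start: 7 characters match: 'interce'. Mismatch at position 8: 'p' vs 'd'.

interce


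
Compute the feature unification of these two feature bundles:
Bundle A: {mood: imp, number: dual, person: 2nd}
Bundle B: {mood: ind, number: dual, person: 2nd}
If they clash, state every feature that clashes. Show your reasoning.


Compare features:
mood: A=imp vs B=ind -> CLASH
number: A=dual vs B=dual -> unified: dual
person: A=2nd vs B=2nd -> unified: 2nd
Clash detected on feature 'mood' (imp vs ind); unification fails.

CLASH on 'mood' (imp vs ind)


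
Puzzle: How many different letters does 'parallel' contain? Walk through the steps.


Unique letters in 'parallel': {a, e, l, p, r} = 5 distinct letters.

5


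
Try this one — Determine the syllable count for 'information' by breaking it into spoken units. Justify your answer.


Break 'information' into syllables: in-for-ma-tion -> in | for | ma | tion = 4 syllables

4 syllables


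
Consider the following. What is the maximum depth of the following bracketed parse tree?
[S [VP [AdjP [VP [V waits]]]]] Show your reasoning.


Count bracket nesting levels:
'[' at pos 0: depth = 1
'[' at pos 3: depth = 2
'[' at pos 7: depth = 3
'[' at pos 13: depth = 4
'[' at pos 17: depth = 5
Maximum depth reached: 5

5


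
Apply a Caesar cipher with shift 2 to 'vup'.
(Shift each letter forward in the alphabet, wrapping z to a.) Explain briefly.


Shift each letter by 2: v -> x, u -> w, p -> r. Result: 'xwr'.

xwr


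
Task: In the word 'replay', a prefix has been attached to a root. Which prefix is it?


The word 'replay' = 're' (prefix) + 'play' (root). The prefix is 're'.

re


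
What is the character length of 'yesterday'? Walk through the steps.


Spell out 'yesterday' and number each letter: y(1), e(2), s(3), t(4), e(5), r(6), d(7), a(8), y(9). Total: 9 letters.

9


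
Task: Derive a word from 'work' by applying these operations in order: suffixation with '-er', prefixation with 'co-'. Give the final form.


Step 1: Add suffix '-er' to 'work' = 'worker'
Step 2: Add prefix 'co-' to 'worker' = 'coworker'

coworker


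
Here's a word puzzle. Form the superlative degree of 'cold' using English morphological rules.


Apply superlative formation (add -est): 'cold' -> 'coldest'.

coldest


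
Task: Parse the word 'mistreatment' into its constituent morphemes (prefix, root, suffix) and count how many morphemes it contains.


Step 1: Identify prefix: 'mis' (meaning: wrongly)
Step 2: Identify root: 'treat'
Step 3: Identify suffix(es): 'ment'
Decomposition: mis- (prefix: wrongly) + treat (root) + -ment (suffix: action/result)
Total morphemes: 3

3 morphemes (mis- (prefix: wrongly) + treat (root) + -ment (suffix: action/result))


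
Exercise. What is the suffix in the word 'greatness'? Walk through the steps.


The word 'greatness' = 'great' (root) + '-ness' (suffix). The suffix is '-ness'.

ness


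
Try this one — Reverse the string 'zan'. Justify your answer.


Reverse 'zan' character by character: 'naz'.

naz


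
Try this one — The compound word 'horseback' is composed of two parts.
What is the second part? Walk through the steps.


Split 'horseback' into 'horse' + 'back'. The second part is 'back'.

back


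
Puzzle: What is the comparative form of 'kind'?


Apply comparative formation (add -er): 'kind' -> 'kinder'.

kinder


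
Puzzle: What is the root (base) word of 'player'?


Remove suffix '-er' from 'player' to get root 'play'.

play


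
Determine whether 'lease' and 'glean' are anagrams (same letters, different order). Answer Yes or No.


Sorted letters of 'lease': 'aeels'
Sorted letters of 'glean': 'aegln'
They do not match.

No


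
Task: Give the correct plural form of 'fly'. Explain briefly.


Apply rule: Change -y to -ies (consonant + y). 'fly' becomes 'flies'.

flies


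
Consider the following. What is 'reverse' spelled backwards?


Reverse 'reverse' character by character: 'esrever'.

esrever


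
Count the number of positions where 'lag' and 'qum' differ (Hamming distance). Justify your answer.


Alignment:
Position 1: 'l' vs 'q' = DIFFER
Position 2: 'a' vs 'u' = DIFFER
Position 3: 'g' vs 'm' = DIFFER
Total differences: 3

3


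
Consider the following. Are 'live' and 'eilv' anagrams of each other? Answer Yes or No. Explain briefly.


Sorted letters of 'live': 'eilv'
Sorted letters of 'eilv': 'eilv'
They match.

Yes


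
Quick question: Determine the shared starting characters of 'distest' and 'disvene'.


Compare from the start: 3 characters match: 'dis'. Mismatch at position 4: 't' vs 'v'.

dis


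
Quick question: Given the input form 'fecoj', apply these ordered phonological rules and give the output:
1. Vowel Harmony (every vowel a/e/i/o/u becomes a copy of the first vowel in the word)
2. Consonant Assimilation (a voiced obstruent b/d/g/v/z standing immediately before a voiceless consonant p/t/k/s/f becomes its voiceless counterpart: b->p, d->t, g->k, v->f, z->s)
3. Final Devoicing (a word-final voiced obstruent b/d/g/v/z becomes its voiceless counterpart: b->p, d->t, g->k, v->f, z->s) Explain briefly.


Starting form: 'fecoj'
Rule 1: Vowel Harmony: all vowels become 'e' (matching first vowel). 'fecoj' -> 'fecej'
Rule 2: Consonant Assimilation: no voiced obstruent (b/d/g/v/z) stands immediately before a voiceless consonant (p/t/k/s/f). No change.
Rule 3: Final Devoicing: final consonant 'j' is not one of the voiced obstruents b/d/g/v/z. No change.
Final form: 'fecej'

fecej


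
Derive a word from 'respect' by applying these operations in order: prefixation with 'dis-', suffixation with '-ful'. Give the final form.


Step 1: Add prefix 'dis-' to 'respect' = 'disrespect'
Step 2: Add suffix '-ful' to 'disrespect' = 'disrespectful'

disrespectful


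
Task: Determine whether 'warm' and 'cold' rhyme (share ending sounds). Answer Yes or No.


Rime (stressed vowel + following sounds) of 'warm': -arm = /ɔːrm/
Rime of 'cold': -old = /oʊld/
/ɔːrm/ and /oʊld/ are different ending sounds, so the words do not rhyme.

No


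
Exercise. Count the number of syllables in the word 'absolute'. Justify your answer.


Break 'absolute' into syllables: ab-so-lute -> ab | so | lute = 3 syllables

3 syllables


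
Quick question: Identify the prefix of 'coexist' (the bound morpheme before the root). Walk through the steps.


The word 'coexist' = 'co' (prefix) + 'exist' (root). The prefix is 'co'.

co


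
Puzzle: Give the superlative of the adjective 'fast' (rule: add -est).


Apply superlative formation (add -est): 'fast' -> 'fastest'.

fastest


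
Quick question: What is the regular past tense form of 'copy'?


Apply rule: Change -y to -ied. 'copy' becomes 'copied'.

copied


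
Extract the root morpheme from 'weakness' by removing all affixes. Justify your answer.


Remove suffix '-ness' from 'weakness' to get root 'weak'.

weak


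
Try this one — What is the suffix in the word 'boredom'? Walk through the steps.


The word 'boredom' = 'bore' (root) + '-dom' (suffix). The suffix is '-dom'.

dom


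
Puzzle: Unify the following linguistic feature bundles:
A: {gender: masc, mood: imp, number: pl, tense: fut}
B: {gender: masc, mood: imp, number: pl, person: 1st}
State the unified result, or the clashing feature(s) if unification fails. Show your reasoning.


Compare features:
gender: A=masc vs B=masc -> unified: masc
mood: A=imp vs B=imp -> unified: imp
number: A=pl vs B=pl -> unified: pl
person: A=_ vs B=1st -> unified: 1st
tense: A=fut vs B=_ -> unified: fut
No clashes found.

Unified: {gender: masc, mood: imp, number: pl, person: 1st, tense: fut}


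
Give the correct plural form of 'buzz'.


Apply rule: Add -es (sibilant/fricative ending). 'buzz' becomes 'buzzes'.

buzzes


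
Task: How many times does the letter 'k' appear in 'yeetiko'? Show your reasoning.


Letter 'k' in 'yeetiko': found at position(s) 6 = 1 occurrence(s).

1


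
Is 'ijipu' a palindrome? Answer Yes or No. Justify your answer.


Forward: 'ijipu'
Reversed: 'upiji'
They differ.

No


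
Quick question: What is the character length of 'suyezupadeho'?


Spell out 'suyezupadeho' and number each letter: s(1), u(2), y(3), e(4), z(5), u(6), p(7), a(8), d(9), e(10), h(11), o(12). Total: 12 letters.

12


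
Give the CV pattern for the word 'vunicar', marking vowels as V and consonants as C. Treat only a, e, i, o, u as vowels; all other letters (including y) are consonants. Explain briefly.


Letter mapping: v = C, u = V, n = C, i = V, c = C, a = V, r = C.

CVCVCVC


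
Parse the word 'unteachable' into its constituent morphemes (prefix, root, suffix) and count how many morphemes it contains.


Step 1: Identify prefix: 'un' (meaning: not/reverse)
Step 2: Identify root: 'teach'
Step 3: Identify suffix(es): 'able'
Decomposition: un- (prefix: not/reverse) + teach (root) + -able (suffix: capable of)
Total morphemes: 3

3 morphemes (un- (prefix: not/reverse) + teach (root) + -able (suffix: capable of))


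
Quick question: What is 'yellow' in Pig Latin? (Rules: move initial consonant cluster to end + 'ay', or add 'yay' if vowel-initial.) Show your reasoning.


'yellow': move consonant cluster 'y' to end and add 'ay': 'ellowyay'.

ellowyay


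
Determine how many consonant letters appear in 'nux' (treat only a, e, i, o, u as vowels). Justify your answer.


Consonants in 'nux': n, x = 2 consonants.

2


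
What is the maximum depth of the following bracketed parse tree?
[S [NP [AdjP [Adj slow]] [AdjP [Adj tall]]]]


Count bracket nesting levels:
'[' at pos 0: depth = 1
'[' at pos 3: depth = 2
'[' at pos 7: depth = 3
'[' at pos 13: depth = 4
'[' at pos 25: depth = 3
'[' at pos 31: depth = 4
Maximum depth reached: 4

4


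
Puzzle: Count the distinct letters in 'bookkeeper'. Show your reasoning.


Unique letters in 'bookkeeper': {b, e, k, o, p, r} = 6 distinct letters.

6


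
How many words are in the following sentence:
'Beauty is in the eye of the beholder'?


Split into words: Beauty | is | in | the | eye | of | the | beholder = 8 words.

8


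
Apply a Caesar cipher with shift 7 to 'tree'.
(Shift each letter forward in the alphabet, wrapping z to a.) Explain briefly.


Shift each letter by 7: t -> a, r -> y, e -> l, e -> l. Result: 'ayll'.

ayll


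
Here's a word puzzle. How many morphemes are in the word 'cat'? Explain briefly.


Decomposition: cat (free morpheme) = 1 morpheme(s)

1 morphemes


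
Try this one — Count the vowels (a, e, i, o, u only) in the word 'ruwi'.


Vowels in 'ruwi': u, i = 2 vowels.

2


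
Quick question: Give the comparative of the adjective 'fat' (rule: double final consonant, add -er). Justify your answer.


Apply comparative formation (double final consonant, add -er): 'fat' -> 'fatter'.

fatter


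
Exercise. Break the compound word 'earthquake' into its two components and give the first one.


Split 'earthquake' into 'earth' + 'quake'. The first part is 'earth'.

earth


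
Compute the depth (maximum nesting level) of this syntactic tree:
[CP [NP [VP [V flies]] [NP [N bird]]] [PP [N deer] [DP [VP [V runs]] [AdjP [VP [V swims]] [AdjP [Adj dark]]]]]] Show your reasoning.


Count bracket nesting levels:
'[' at pos 0: depth = 1
'[' at pos 4: depth = 2
'[' at pos 8: depth = 3
'[' at pos 12: depth = 4
'[' at pos 23: depth = 3
'[' at pos 27: depth = 4
'[' at pos 38: depth = 2
'[' at pos 42: depth = 3
'[' at pos 51: depth = 3
'[' at pos 55: depth = 4
'[' at pos 59: depth = 5
'[' at pos 69: depth = 4
'[' at pos 75: depth = 5
'[' at pos 79: depth = 6
'[' at pos 90: depth = 5
'[' at pos 96: depth = 6
Maximum depth reached: 6

6


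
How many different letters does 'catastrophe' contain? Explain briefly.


Unique letters in 'catastrophe': {a, c, e, h, o, p, r, s, t} = 9 distinct letters.

9


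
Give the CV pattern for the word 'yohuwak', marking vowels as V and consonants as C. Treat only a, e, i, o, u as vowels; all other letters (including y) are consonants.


Letter mapping: y = C, o = V, h = C, u = V, w = C, a = V, k = C.

CVCVCVC


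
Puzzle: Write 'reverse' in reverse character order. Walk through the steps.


Reverse 'reverse' character by character: 'esrever'.

esrever


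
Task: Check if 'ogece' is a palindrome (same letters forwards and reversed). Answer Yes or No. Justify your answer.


Forward: 'ogece'
Reversed: 'ecego'
They differ.

No


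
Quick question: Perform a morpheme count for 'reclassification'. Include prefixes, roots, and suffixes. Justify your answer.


Decomposition: re- (prefix) + class (root) + -ify (suffix) + -ation (suffix) = 4 morpheme(s)

4 morphemes


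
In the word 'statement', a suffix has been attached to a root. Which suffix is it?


The word 'statement' = 'state' (root) + '-ment' (suffix). The suffix is '-ment'.

ment


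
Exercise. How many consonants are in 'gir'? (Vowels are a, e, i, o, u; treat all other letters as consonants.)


Consonants in 'gir': g, r = 2 consonants.

2


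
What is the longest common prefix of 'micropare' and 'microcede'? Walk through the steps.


Compare from the start: 5 characters match: 'micro'. Mismatch at position 6: 'p' vs 'c'.

micro


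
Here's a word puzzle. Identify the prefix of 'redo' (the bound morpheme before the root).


The word 'redo' = 're' (prefix) + 'do' (root). The prefix is 're'.

re


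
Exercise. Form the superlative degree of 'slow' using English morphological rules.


Apply superlative formation (add -est): 'slow' -> 'slowest'.

slowest


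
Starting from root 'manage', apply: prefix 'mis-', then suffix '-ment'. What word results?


Step 1: Add prefix 'mis-' to 'manage' = 'mismanage'
Step 2: Add suffix '-ment' to 'mismanage' = 'mismanagement'

mismanagement


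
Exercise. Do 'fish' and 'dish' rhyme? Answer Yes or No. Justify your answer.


Rime (stressed vowel + following sounds) of 'fish': -ish = /ɪʃ/
Rime of 'dish': -ish = /ɪʃ/
/ɪʃ/ and /ɪʃ/ are the same ending sound, so the words rhyme.

Yes


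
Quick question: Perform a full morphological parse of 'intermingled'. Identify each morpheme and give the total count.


Step 1: Identify prefix: 'inter' (meaning: between)
Step 2: Identify root: 'mingle'
Step 3: Identify suffix(es): 'ed'
Decomposition: inter- (prefix: between) + mingle (root) + -ed (suffix: past)
Total morphemes: 3

3 morphemes (inter- (prefix: between) + mingle (root) + -ed (suffix: past))


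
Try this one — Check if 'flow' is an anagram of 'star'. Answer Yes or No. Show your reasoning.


Sorted letters of 'flow': 'flow'
Sorted letters of 'star': 'arst'
They do not match.

No


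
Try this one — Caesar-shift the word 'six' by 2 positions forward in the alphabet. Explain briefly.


Shift each letter by 2: s -> u, i -> k, x -> z. Result: 'ukz'.

ukz


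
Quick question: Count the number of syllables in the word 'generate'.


Break 'generate' into syllables: gen-er-ate -> gen | er | ate = 3 syllables

3 syllables


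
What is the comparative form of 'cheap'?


Apply comparative formation (add -er): 'cheap' -> 'cheaper'.

cheaper


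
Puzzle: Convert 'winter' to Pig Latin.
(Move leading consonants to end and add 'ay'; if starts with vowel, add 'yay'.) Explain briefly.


'winter': move consonant cluster 'w' to end and add 'ay': 'interway'.

interway


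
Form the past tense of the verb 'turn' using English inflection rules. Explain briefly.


Apply rule: Add -ed. 'turn' becomes 'turned'.

turned


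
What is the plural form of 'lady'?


Apply rule: Change -y to -ies (consonant + y). 'lady' becomes 'ladies'.

ladies


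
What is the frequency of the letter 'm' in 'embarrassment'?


Letter 'm' in 'embarrassment': found at position(s) 2, 10 = 2 occurrence(s).

2


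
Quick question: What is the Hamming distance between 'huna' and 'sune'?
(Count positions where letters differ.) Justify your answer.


Alignment:
Position 1: 'h' vs 's' = DIFFER
Position 2: 'u' vs 'u' = match
Position 3: 'n' vs 'n' = match
Position 4: 'a' vs 'e' = DIFFER
Total differences: 2

2


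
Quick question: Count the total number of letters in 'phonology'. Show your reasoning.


Spell out 'phonology' and number each letter: p(1), h(2), o(3), n(4), o(5), l(6), o(7), g(8), y(9). Total: 9 letters.

9


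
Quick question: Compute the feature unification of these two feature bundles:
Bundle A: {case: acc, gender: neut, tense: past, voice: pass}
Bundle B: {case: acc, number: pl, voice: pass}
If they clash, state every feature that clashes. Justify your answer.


Compare features:
case: A=acc vs B=acc -> unified: acc
gender: A=neut vs B=_ -> unified: neut
number: A=_ vs B=pl -> unified: pl
tense: A=past vs B=_ -> unified: past
voice: A=pass vs B=pass -> unified: pass
No clashes found.

Unified: {case: acc, gender: neut, number: pl, tense: past, voice: pass}
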